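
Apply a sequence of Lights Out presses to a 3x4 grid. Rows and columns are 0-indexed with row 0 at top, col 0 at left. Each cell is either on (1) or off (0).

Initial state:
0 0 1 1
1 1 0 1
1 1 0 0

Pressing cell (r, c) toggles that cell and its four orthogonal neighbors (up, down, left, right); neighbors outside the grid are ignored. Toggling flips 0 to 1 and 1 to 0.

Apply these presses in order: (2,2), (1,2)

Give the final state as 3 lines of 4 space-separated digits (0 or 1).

After press 1 at (2,2):
0 0 1 1
1 1 1 1
1 0 1 1

After press 2 at (1,2):
0 0 0 1
1 0 0 0
1 0 0 1

Answer: 0 0 0 1
1 0 0 0
1 0 0 1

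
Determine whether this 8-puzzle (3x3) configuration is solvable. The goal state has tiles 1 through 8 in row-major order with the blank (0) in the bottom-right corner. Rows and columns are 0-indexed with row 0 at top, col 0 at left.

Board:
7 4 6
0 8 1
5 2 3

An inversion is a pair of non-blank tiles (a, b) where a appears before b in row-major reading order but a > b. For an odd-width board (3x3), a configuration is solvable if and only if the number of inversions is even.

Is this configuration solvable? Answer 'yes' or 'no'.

Inversions (pairs i<j in row-major order where tile[i] > tile[j] > 0): 19
19 is odd, so the puzzle is not solvable.

Answer: no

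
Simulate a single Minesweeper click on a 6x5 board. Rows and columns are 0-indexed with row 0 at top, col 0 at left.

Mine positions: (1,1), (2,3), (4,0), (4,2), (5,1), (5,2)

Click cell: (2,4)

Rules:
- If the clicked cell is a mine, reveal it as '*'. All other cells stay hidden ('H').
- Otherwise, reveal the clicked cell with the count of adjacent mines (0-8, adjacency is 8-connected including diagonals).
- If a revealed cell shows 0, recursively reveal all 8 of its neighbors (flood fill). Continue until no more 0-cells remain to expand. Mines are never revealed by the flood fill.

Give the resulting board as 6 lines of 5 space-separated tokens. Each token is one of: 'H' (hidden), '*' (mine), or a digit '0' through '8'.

H H H H H
H H H H H
H H H H 1
H H H H H
H H H H H
H H H H H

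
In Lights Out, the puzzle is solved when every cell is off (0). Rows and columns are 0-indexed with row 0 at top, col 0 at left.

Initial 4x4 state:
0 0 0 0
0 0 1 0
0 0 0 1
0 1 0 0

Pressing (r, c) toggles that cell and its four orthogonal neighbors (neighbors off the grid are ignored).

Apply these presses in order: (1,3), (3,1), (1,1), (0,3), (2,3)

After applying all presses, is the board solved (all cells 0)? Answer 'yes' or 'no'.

After press 1 at (1,3):
0 0 0 1
0 0 0 1
0 0 0 0
0 1 0 0

After press 2 at (3,1):
0 0 0 1
0 0 0 1
0 1 0 0
1 0 1 0

After press 3 at (1,1):
0 1 0 1
1 1 1 1
0 0 0 0
1 0 1 0

After press 4 at (0,3):
0 1 1 0
1 1 1 0
0 0 0 0
1 0 1 0

After press 5 at (2,3):
0 1 1 0
1 1 1 1
0 0 1 1
1 0 1 1

Lights still on: 11

Answer: no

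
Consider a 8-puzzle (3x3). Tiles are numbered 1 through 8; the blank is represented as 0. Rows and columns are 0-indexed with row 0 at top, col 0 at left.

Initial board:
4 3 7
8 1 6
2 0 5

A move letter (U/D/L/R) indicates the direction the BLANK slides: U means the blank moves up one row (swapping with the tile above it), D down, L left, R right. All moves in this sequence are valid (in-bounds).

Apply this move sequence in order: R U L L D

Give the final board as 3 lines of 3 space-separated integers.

After move 1 (R):
4 3 7
8 1 6
2 5 0

After move 2 (U):
4 3 7
8 1 0
2 5 6

After move 3 (L):
4 3 7
8 0 1
2 5 6

After move 4 (L):
4 3 7
0 8 1
2 5 6

After move 5 (D):
4 3 7
2 8 1
0 5 6

Answer: 4 3 7
2 8 1
0 5 6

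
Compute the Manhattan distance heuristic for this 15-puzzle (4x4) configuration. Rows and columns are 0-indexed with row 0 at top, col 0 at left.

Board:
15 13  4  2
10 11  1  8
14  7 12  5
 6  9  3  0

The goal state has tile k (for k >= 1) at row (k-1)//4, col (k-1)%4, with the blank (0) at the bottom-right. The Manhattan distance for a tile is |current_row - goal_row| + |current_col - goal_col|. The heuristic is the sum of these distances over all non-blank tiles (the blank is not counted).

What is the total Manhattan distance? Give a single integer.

Answer: 36

Derivation:
Tile 15: at (0,0), goal (3,2), distance |0-3|+|0-2| = 5
Tile 13: at (0,1), goal (3,0), distance |0-3|+|1-0| = 4
Tile 4: at (0,2), goal (0,3), distance |0-0|+|2-3| = 1
Tile 2: at (0,3), goal (0,1), distance |0-0|+|3-1| = 2
Tile 10: at (1,0), goal (2,1), distance |1-2|+|0-1| = 2
Tile 11: at (1,1), goal (2,2), distance |1-2|+|1-2| = 2
Tile 1: at (1,2), goal (0,0), distance |1-0|+|2-0| = 3
Tile 8: at (1,3), goal (1,3), distance |1-1|+|3-3| = 0
Tile 14: at (2,0), goal (3,1), distance |2-3|+|0-1| = 2
Tile 7: at (2,1), goal (1,2), distance |2-1|+|1-2| = 2
Tile 12: at (2,2), goal (2,3), distance |2-2|+|2-3| = 1
Tile 5: at (2,3), goal (1,0), distance |2-1|+|3-0| = 4
Tile 6: at (3,0), goal (1,1), distance |3-1|+|0-1| = 3
Tile 9: at (3,1), goal (2,0), distance |3-2|+|1-0| = 2
Tile 3: at (3,2), goal (0,2), distance |3-0|+|2-2| = 3
Sum: 5 + 4 + 1 + 2 + 2 + 2 + 3 + 0 + 2 + 2 + 1 + 4 + 3 + 2 + 3 = 36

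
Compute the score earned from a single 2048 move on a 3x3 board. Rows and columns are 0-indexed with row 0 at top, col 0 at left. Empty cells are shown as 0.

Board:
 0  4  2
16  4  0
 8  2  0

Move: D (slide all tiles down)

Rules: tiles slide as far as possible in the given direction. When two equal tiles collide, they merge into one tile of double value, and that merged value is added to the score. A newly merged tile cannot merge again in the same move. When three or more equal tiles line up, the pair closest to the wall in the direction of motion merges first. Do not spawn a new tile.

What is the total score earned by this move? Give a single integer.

Slide down:
col 0: [0, 16, 8] -> [0, 16, 8]  score +0 (running 0)
col 1: [4, 4, 2] -> [0, 8, 2]  score +8 (running 8)
col 2: [2, 0, 0] -> [0, 0, 2]  score +0 (running 8)
Board after move:
 0  0  0
16  8  0
 8  2  2

Answer: 8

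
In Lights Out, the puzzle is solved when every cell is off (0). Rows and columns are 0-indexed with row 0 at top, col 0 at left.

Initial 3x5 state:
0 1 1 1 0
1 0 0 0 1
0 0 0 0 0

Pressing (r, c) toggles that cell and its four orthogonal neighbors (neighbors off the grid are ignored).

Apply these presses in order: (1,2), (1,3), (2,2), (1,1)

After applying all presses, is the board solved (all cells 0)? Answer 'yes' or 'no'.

After press 1 at (1,2):
0 1 0 1 0
1 1 1 1 1
0 0 1 0 0

After press 2 at (1,3):
0 1 0 0 0
1 1 0 0 0
0 0 1 1 0

After press 3 at (2,2):
0 1 0 0 0
1 1 1 0 0
0 1 0 0 0

After press 4 at (1,1):
0 0 0 0 0
0 0 0 0 0
0 0 0 0 0

Lights still on: 0

Answer: yes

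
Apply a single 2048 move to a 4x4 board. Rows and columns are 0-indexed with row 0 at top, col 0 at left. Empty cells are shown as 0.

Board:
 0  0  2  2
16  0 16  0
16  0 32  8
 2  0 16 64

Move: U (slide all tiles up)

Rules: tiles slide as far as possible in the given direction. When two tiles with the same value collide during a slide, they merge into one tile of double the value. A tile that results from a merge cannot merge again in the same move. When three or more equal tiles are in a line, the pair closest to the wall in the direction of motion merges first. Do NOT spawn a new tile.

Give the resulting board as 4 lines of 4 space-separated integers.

Answer: 32  0  2  2
 2  0 16  8
 0  0 32 64
 0  0 16  0

Derivation:
Slide up:
col 0: [0, 16, 16, 2] -> [32, 2, 0, 0]
col 1: [0, 0, 0, 0] -> [0, 0, 0, 0]
col 2: [2, 16, 32, 16] -> [2, 16, 32, 16]
col 3: [2, 0, 8, 64] -> [2, 8, 64, 0]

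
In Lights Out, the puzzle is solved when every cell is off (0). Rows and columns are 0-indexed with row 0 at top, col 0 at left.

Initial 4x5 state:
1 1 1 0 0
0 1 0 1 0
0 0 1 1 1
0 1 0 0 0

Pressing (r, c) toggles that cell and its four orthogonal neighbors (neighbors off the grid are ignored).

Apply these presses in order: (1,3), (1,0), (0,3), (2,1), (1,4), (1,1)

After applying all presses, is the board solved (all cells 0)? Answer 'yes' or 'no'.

After press 1 at (1,3):
1 1 1 1 0
0 1 1 0 1
0 0 1 0 1
0 1 0 0 0

After press 2 at (1,0):
0 1 1 1 0
1 0 1 0 1
1 0 1 0 1
0 1 0 0 0

After press 3 at (0,3):
0 1 0 0 1
1 0 1 1 1
1 0 1 0 1
0 1 0 0 0

After press 4 at (2,1):
0 1 0 0 1
1 1 1 1 1
0 1 0 0 1
0 0 0 0 0

After press 5 at (1,4):
0 1 0 0 0
1 1 1 0 0
0 1 0 0 0
0 0 0 0 0

After press 6 at (1,1):
0 0 0 0 0
0 0 0 0 0
0 0 0 0 0
0 0 0 0 0

Lights still on: 0

Answer: yes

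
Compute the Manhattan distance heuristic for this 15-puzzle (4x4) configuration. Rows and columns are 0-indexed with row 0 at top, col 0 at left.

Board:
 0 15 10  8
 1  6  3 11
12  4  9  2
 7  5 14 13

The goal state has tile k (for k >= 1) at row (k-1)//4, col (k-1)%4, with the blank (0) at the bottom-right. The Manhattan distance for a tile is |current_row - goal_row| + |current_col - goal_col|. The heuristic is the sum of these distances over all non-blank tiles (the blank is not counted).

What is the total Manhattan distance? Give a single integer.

Answer: 36

Derivation:
Tile 15: (0,1)->(3,2) = 4
Tile 10: (0,2)->(2,1) = 3
Tile 8: (0,3)->(1,3) = 1
Tile 1: (1,0)->(0,0) = 1
Tile 6: (1,1)->(1,1) = 0
Tile 3: (1,2)->(0,2) = 1
Tile 11: (1,3)->(2,2) = 2
Tile 12: (2,0)->(2,3) = 3
Tile 4: (2,1)->(0,3) = 4
Tile 9: (2,2)->(2,0) = 2
Tile 2: (2,3)->(0,1) = 4
Tile 7: (3,0)->(1,2) = 4
Tile 5: (3,1)->(1,0) = 3
Tile 14: (3,2)->(3,1) = 1
Tile 13: (3,3)->(3,0) = 3
Sum: 4 + 3 + 1 + 1 + 0 + 1 + 2 + 3 + 4 + 2 + 4 + 4 + 3 + 1 + 3 = 36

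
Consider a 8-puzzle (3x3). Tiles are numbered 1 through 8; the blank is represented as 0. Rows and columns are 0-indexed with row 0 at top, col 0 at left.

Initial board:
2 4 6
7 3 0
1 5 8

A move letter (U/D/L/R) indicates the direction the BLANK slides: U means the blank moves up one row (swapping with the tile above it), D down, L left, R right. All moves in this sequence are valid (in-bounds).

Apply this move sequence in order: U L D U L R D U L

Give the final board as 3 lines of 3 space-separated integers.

Answer: 0 2 4
7 3 6
1 5 8

Derivation:
After move 1 (U):
2 4 0
7 3 6
1 5 8

After move 2 (L):
2 0 4
7 3 6
1 5 8

After move 3 (D):
2 3 4
7 0 6
1 5 8

After move 4 (U):
2 0 4
7 3 6
1 5 8

After move 5 (L):
0 2 4
7 3 6
1 5 8

After move 6 (R):
2 0 4
7 3 6
1 5 8

After move 7 (D):
2 3 4
7 0 6
1 5 8

After move 8 (U):
2 0 4
7 3 6
1 5 8

After move 9 (L):
0 2 4
7 3 6
1 5 8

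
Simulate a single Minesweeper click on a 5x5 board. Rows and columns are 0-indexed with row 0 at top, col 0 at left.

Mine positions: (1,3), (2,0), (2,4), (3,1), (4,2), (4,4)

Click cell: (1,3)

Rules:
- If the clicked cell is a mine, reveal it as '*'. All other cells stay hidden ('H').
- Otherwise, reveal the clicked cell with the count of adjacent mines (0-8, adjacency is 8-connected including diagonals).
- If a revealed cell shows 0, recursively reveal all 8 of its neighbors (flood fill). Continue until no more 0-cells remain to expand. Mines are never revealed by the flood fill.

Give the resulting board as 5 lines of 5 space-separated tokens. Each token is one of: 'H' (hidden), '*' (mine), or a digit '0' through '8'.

H H H H H
H H H * H
H H H H H
H H H H H
H H H H H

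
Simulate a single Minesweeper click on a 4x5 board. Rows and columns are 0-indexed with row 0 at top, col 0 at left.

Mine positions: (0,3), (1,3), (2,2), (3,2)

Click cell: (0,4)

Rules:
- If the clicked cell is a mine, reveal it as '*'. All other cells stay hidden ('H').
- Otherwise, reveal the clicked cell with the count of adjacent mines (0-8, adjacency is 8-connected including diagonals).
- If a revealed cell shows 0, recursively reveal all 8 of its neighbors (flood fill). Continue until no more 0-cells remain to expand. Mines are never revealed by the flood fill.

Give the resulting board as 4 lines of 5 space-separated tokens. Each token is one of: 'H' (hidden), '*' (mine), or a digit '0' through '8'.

H H H H 2
H H H H H
H H H H H
H H H H H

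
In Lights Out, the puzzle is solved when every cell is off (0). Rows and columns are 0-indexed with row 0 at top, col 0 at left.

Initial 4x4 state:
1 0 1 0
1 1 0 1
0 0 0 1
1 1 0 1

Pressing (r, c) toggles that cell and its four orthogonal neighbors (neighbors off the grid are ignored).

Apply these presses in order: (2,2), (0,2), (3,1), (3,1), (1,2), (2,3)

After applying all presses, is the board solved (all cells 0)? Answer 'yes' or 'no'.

After press 1 at (2,2):
1 0 1 0
1 1 1 1
0 1 1 0
1 1 1 1

After press 2 at (0,2):
1 1 0 1
1 1 0 1
0 1 1 0
1 1 1 1

After press 3 at (3,1):
1 1 0 1
1 1 0 1
0 0 1 0
0 0 0 1

After press 4 at (3,1):
1 1 0 1
1 1 0 1
0 1 1 0
1 1 1 1

After press 5 at (1,2):
1 1 1 1
1 0 1 0
0 1 0 0
1 1 1 1

After press 6 at (2,3):
1 1 1 1
1 0 1 1
0 1 1 1
1 1 1 0

Lights still on: 13

Answer: no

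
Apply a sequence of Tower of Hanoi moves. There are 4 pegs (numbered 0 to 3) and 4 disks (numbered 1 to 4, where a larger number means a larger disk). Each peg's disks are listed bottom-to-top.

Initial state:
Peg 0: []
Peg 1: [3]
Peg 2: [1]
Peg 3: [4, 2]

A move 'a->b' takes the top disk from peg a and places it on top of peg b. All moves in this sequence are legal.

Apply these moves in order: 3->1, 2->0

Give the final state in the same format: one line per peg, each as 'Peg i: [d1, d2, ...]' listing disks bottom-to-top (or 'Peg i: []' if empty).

Answer: Peg 0: [1]
Peg 1: [3, 2]
Peg 2: []
Peg 3: [4]

Derivation:
After move 1 (3->1):
Peg 0: []
Peg 1: [3, 2]
Peg 2: [1]
Peg 3: [4]

After move 2 (2->0):
Peg 0: [1]
Peg 1: [3, 2]
Peg 2: []
Peg 3: [4]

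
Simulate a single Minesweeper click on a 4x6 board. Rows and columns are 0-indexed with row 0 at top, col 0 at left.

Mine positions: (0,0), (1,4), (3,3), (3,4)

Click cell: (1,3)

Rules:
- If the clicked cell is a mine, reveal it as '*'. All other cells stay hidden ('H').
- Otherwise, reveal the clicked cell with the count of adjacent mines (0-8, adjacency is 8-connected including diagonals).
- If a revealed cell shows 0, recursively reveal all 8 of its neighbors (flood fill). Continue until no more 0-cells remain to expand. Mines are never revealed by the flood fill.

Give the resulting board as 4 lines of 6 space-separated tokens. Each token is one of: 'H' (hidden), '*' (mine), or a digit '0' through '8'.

H H H H H H
H H H 1 H H
H H H H H H
H H H H H H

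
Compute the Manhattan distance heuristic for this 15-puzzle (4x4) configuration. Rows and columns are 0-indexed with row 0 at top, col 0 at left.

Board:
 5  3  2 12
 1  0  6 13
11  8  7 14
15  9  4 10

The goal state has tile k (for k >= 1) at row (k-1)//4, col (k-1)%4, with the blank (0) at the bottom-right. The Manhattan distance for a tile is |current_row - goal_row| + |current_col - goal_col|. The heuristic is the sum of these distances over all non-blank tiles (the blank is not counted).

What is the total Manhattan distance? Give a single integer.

Tile 5: (0,0)->(1,0) = 1
Tile 3: (0,1)->(0,2) = 1
Tile 2: (0,2)->(0,1) = 1
Tile 12: (0,3)->(2,3) = 2
Tile 1: (1,0)->(0,0) = 1
Tile 6: (1,2)->(1,1) = 1
Tile 13: (1,3)->(3,0) = 5
Tile 11: (2,0)->(2,2) = 2
Tile 8: (2,1)->(1,3) = 3
Tile 7: (2,2)->(1,2) = 1
Tile 14: (2,3)->(3,1) = 3
Tile 15: (3,0)->(3,2) = 2
Tile 9: (3,1)->(2,0) = 2
Tile 4: (3,2)->(0,3) = 4
Tile 10: (3,3)->(2,1) = 3
Sum: 1 + 1 + 1 + 2 + 1 + 1 + 5 + 2 + 3 + 1 + 3 + 2 + 2 + 4 + 3 = 32

Answer: 32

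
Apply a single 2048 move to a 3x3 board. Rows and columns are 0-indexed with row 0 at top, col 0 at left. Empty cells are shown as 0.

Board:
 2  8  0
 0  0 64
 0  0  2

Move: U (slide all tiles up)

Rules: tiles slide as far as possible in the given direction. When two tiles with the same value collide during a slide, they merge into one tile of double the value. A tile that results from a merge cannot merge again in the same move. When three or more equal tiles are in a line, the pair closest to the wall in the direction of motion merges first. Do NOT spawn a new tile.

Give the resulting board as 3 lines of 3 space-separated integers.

Slide up:
col 0: [2, 0, 0] -> [2, 0, 0]
col 1: [8, 0, 0] -> [8, 0, 0]
col 2: [0, 64, 2] -> [64, 2, 0]

Answer:  2  8 64
 0  0  2
 0  0  0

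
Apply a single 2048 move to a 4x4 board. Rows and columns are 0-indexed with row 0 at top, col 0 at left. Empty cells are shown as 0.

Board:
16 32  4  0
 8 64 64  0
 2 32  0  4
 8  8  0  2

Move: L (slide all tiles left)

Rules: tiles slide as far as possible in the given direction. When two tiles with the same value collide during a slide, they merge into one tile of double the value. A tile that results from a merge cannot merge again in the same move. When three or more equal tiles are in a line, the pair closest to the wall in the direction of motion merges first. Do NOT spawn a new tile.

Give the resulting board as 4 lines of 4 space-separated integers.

Answer:  16  32   4   0
  8 128   0   0
  2  32   4   0
 16   2   0   0

Derivation:
Slide left:
row 0: [16, 32, 4, 0] -> [16, 32, 4, 0]
row 1: [8, 64, 64, 0] -> [8, 128, 0, 0]
row 2: [2, 32, 0, 4] -> [2, 32, 4, 0]
row 3: [8, 8, 0, 2] -> [16, 2, 0, 0]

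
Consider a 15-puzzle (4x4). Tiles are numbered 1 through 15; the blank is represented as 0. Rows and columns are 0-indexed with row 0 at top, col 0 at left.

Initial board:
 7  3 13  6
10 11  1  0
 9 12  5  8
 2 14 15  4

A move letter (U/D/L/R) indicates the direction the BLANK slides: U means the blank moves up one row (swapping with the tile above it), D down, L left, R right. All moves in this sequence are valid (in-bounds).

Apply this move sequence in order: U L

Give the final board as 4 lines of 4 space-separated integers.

Answer:  7  3  0 13
10 11  1  6
 9 12  5  8
 2 14 15  4

Derivation:
After move 1 (U):
 7  3 13  0
10 11  1  6
 9 12  5  8
 2 14 15  4

After move 2 (L):
 7  3  0 13
10 11  1  6
 9 12  5  8
 2 14 15  4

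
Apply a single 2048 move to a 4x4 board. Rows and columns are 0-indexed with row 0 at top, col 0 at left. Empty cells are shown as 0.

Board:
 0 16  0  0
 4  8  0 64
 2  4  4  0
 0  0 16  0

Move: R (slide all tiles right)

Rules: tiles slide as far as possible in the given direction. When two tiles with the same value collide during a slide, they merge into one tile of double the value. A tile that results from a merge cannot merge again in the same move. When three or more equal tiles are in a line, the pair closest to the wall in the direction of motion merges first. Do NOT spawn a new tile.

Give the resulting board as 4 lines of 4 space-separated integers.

Answer:  0  0  0 16
 0  4  8 64
 0  0  2  8
 0  0  0 16

Derivation:
Slide right:
row 0: [0, 16, 0, 0] -> [0, 0, 0, 16]
row 1: [4, 8, 0, 64] -> [0, 4, 8, 64]
row 2: [2, 4, 4, 0] -> [0, 0, 2, 8]
row 3: [0, 0, 16, 0] -> [0, 0, 0, 16]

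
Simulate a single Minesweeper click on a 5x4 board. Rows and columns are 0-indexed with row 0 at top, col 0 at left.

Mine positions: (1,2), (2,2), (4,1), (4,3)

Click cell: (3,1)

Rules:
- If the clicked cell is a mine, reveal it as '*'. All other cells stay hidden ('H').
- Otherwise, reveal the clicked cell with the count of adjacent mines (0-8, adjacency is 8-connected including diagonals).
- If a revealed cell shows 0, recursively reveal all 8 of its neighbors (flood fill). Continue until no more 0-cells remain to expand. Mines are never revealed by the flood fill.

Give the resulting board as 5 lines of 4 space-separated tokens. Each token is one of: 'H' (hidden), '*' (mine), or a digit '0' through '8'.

H H H H
H H H H
H H H H
H 2 H H
H H H H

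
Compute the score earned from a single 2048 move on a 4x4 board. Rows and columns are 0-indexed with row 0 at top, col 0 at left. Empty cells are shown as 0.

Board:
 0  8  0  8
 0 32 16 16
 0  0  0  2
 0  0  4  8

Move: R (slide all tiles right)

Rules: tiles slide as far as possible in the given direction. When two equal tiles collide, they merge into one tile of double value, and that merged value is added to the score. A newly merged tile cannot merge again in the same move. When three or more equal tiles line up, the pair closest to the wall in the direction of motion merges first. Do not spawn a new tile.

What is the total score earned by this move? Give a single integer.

Slide right:
row 0: [0, 8, 0, 8] -> [0, 0, 0, 16]  score +16 (running 16)
row 1: [0, 32, 16, 16] -> [0, 0, 32, 32]  score +32 (running 48)
row 2: [0, 0, 0, 2] -> [0, 0, 0, 2]  score +0 (running 48)
row 3: [0, 0, 4, 8] -> [0, 0, 4, 8]  score +0 (running 48)
Board after move:
 0  0  0 16
 0  0 32 32
 0  0  0  2
 0  0  4  8

Answer: 48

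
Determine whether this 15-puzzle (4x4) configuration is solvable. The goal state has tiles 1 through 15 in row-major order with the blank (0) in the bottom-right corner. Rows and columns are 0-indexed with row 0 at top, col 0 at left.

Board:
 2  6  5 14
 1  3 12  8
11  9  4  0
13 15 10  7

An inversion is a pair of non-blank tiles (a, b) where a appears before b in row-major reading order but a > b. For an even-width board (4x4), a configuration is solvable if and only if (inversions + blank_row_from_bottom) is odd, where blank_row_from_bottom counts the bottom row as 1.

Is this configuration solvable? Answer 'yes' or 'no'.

Inversions: 37
Blank is in row 2 (0-indexed from top), which is row 2 counting from the bottom (bottom = 1).
37 + 2 = 39, which is odd, so the puzzle is solvable.

Answer: yes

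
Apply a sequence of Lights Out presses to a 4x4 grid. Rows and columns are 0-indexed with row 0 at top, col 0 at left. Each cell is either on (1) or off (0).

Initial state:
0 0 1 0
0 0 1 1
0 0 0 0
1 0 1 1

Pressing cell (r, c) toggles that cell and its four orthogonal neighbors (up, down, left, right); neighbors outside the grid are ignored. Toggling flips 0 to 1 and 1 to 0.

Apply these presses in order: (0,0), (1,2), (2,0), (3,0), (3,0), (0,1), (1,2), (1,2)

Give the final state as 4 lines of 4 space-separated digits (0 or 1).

Answer: 0 0 1 0
0 0 0 0
1 1 1 0
0 0 1 1

Derivation:
After press 1 at (0,0):
1 1 1 0
1 0 1 1
0 0 0 0
1 0 1 1

After press 2 at (1,2):
1 1 0 0
1 1 0 0
0 0 1 0
1 0 1 1

After press 3 at (2,0):
1 1 0 0
0 1 0 0
1 1 1 0
0 0 1 1

After press 4 at (3,0):
1 1 0 0
0 1 0 0
0 1 1 0
1 1 1 1

After press 5 at (3,0):
1 1 0 0
0 1 0 0
1 1 1 0
0 0 1 1

After press 6 at (0,1):
0 0 1 0
0 0 0 0
1 1 1 0
0 0 1 1

After press 7 at (1,2):
0 0 0 0
0 1 1 1
1 1 0 0
0 0 1 1

After press 8 at (1,2):
0 0 1 0
0 0 0 0
1 1 1 0
0 0 1 1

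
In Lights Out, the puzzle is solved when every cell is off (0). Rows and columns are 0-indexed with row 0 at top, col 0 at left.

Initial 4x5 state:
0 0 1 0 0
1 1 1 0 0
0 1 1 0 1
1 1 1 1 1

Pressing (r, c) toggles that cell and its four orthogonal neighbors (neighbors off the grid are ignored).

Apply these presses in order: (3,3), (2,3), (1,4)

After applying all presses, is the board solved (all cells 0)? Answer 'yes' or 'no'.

After press 1 at (3,3):
0 0 1 0 0
1 1 1 0 0
0 1 1 1 1
1 1 0 0 0

After press 2 at (2,3):
0 0 1 0 0
1 1 1 1 0
0 1 0 0 0
1 1 0 1 0

After press 3 at (1,4):
0 0 1 0 1
1 1 1 0 1
0 1 0 0 1
1 1 0 1 0

Lights still on: 11

Answer: no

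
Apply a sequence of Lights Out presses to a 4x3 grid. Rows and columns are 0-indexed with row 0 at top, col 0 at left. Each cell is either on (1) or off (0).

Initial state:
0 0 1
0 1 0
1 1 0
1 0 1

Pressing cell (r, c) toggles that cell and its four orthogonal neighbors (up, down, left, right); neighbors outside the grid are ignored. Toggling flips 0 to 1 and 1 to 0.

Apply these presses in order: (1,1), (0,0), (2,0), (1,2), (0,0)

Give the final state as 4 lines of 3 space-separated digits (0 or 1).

Answer: 0 1 0
0 1 0
0 1 1
0 0 1

Derivation:
After press 1 at (1,1):
0 1 1
1 0 1
1 0 0
1 0 1

After press 2 at (0,0):
1 0 1
0 0 1
1 0 0
1 0 1

After press 3 at (2,0):
1 0 1
1 0 1
0 1 0
0 0 1

After press 4 at (1,2):
1 0 0
1 1 0
0 1 1
0 0 1

After press 5 at (0,0):
0 1 0
0 1 0
0 1 1
0 0 1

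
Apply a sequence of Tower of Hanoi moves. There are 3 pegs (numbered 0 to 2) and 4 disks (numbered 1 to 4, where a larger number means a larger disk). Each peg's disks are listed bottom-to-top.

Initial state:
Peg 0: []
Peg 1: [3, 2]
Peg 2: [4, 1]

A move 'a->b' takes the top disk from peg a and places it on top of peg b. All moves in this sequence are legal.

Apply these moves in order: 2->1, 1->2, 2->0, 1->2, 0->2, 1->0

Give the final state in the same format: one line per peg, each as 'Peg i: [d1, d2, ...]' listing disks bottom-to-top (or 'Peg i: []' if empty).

After move 1 (2->1):
Peg 0: []
Peg 1: [3, 2, 1]
Peg 2: [4]

After move 2 (1->2):
Peg 0: []
Peg 1: [3, 2]
Peg 2: [4, 1]

After move 3 (2->0):
Peg 0: [1]
Peg 1: [3, 2]
Peg 2: [4]

After move 4 (1->2):
Peg 0: [1]
Peg 1: [3]
Peg 2: [4, 2]

After move 5 (0->2):
Peg 0: []
Peg 1: [3]
Peg 2: [4, 2, 1]

After move 6 (1->0):
Peg 0: [3]
Peg 1: []
Peg 2: [4, 2, 1]

Answer: Peg 0: [3]
Peg 1: []
Peg 2: [4, 2, 1]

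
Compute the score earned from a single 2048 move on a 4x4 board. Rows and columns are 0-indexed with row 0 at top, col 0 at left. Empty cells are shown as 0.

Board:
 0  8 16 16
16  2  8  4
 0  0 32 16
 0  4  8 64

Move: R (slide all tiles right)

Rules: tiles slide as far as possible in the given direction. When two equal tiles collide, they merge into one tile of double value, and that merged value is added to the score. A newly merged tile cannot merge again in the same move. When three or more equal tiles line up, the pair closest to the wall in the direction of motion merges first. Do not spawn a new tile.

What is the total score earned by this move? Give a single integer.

Slide right:
row 0: [0, 8, 16, 16] -> [0, 0, 8, 32]  score +32 (running 32)
row 1: [16, 2, 8, 4] -> [16, 2, 8, 4]  score +0 (running 32)
row 2: [0, 0, 32, 16] -> [0, 0, 32, 16]  score +0 (running 32)
row 3: [0, 4, 8, 64] -> [0, 4, 8, 64]  score +0 (running 32)
Board after move:
 0  0  8 32
16  2  8  4
 0  0 32 16
 0  4  8 64

Answer: 32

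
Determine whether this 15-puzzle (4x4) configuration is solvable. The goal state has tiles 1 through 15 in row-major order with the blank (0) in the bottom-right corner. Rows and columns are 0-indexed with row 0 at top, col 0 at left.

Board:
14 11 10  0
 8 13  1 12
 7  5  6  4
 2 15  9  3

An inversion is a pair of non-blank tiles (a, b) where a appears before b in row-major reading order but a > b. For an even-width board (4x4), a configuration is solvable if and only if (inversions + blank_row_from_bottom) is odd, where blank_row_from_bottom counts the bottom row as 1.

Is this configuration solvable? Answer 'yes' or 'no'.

Answer: yes

Derivation:
Inversions: 71
Blank is in row 0 (0-indexed from top), which is row 4 counting from the bottom (bottom = 1).
71 + 4 = 75, which is odd, so the puzzle is solvable.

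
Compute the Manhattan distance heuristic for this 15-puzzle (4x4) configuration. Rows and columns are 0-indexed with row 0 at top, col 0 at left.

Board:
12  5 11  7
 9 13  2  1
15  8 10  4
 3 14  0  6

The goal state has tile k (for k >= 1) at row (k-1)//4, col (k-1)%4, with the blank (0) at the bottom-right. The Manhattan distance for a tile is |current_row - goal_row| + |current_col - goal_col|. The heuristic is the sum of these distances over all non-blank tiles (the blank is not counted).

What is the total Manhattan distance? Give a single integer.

Tile 12: at (0,0), goal (2,3), distance |0-2|+|0-3| = 5
Tile 5: at (0,1), goal (1,0), distance |0-1|+|1-0| = 2
Tile 11: at (0,2), goal (2,2), distance |0-2|+|2-2| = 2
Tile 7: at (0,3), goal (1,2), distance |0-1|+|3-2| = 2
Tile 9: at (1,0), goal (2,0), distance |1-2|+|0-0| = 1
Tile 13: at (1,1), goal (3,0), distance |1-3|+|1-0| = 3
Tile 2: at (1,2), goal (0,1), distance |1-0|+|2-1| = 2
Tile 1: at (1,3), goal (0,0), distance |1-0|+|3-0| = 4
Tile 15: at (2,0), goal (3,2), distance |2-3|+|0-2| = 3
Tile 8: at (2,1), goal (1,3), distance |2-1|+|1-3| = 3
Tile 10: at (2,2), goal (2,1), distance |2-2|+|2-1| = 1
Tile 4: at (2,3), goal (0,3), distance |2-0|+|3-3| = 2
Tile 3: at (3,0), goal (0,2), distance |3-0|+|0-2| = 5
Tile 14: at (3,1), goal (3,1), distance |3-3|+|1-1| = 0
Tile 6: at (3,3), goal (1,1), distance |3-1|+|3-1| = 4
Sum: 5 + 2 + 2 + 2 + 1 + 3 + 2 + 4 + 3 + 3 + 1 + 2 + 5 + 0 + 4 = 39

Answer: 39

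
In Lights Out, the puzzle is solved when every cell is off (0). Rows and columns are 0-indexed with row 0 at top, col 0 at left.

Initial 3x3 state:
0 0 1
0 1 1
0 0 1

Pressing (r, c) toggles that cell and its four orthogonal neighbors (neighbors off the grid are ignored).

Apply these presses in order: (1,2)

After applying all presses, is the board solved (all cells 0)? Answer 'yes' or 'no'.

After press 1 at (1,2):
0 0 0
0 0 0
0 0 0

Lights still on: 0

Answer: yes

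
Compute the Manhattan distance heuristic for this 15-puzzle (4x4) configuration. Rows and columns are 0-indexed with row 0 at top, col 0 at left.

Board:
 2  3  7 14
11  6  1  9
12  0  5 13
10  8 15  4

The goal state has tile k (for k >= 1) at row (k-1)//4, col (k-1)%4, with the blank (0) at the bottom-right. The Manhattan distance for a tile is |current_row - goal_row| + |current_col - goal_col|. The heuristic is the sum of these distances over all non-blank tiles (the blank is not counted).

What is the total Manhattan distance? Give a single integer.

Answer: 37

Derivation:
Tile 2: at (0,0), goal (0,1), distance |0-0|+|0-1| = 1
Tile 3: at (0,1), goal (0,2), distance |0-0|+|1-2| = 1
Tile 7: at (0,2), goal (1,2), distance |0-1|+|2-2| = 1
Tile 14: at (0,3), goal (3,1), distance |0-3|+|3-1| = 5
Tile 11: at (1,0), goal (2,2), distance |1-2|+|0-2| = 3
Tile 6: at (1,1), goal (1,1), distance |1-1|+|1-1| = 0
Tile 1: at (1,2), goal (0,0), distance |1-0|+|2-0| = 3
Tile 9: at (1,3), goal (2,0), distance |1-2|+|3-0| = 4
Tile 12: at (2,0), goal (2,3), distance |2-2|+|0-3| = 3
Tile 5: at (2,2), goal (1,0), distance |2-1|+|2-0| = 3
Tile 13: at (2,3), goal (3,0), distance |2-3|+|3-0| = 4
Tile 10: at (3,0), goal (2,1), distance |3-2|+|0-1| = 2
Tile 8: at (3,1), goal (1,3), distance |3-1|+|1-3| = 4
Tile 15: at (3,2), goal (3,2), distance |3-3|+|2-2| = 0
Tile 4: at (3,3), goal (0,3), distance |3-0|+|3-3| = 3
Sum: 1 + 1 + 1 + 5 + 3 + 0 + 3 + 4 + 3 + 3 + 4 + 2 + 4 + 0 + 3 = 37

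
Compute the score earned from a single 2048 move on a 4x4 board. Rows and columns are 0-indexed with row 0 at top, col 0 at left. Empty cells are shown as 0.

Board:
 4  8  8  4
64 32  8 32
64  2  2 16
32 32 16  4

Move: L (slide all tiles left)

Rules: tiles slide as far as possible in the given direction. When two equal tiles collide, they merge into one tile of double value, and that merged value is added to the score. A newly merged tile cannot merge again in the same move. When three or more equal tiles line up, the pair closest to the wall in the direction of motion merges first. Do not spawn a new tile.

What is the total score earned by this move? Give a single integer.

Answer: 84

Derivation:
Slide left:
row 0: [4, 8, 8, 4] -> [4, 16, 4, 0]  score +16 (running 16)
row 1: [64, 32, 8, 32] -> [64, 32, 8, 32]  score +0 (running 16)
row 2: [64, 2, 2, 16] -> [64, 4, 16, 0]  score +4 (running 20)
row 3: [32, 32, 16, 4] -> [64, 16, 4, 0]  score +64 (running 84)
Board after move:
 4 16  4  0
64 32  8 32
64  4 16  0
64 16  4  0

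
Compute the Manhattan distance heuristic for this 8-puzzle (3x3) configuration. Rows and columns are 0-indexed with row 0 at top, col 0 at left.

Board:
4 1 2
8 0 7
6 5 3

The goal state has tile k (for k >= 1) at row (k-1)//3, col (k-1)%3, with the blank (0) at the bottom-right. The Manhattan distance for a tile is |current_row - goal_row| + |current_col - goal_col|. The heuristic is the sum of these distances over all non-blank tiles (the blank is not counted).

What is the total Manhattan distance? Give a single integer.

Tile 4: at (0,0), goal (1,0), distance |0-1|+|0-0| = 1
Tile 1: at (0,1), goal (0,0), distance |0-0|+|1-0| = 1
Tile 2: at (0,2), goal (0,1), distance |0-0|+|2-1| = 1
Tile 8: at (1,0), goal (2,1), distance |1-2|+|0-1| = 2
Tile 7: at (1,2), goal (2,0), distance |1-2|+|2-0| = 3
Tile 6: at (2,0), goal (1,2), distance |2-1|+|0-2| = 3
Tile 5: at (2,1), goal (1,1), distance |2-1|+|1-1| = 1
Tile 3: at (2,2), goal (0,2), distance |2-0|+|2-2| = 2
Sum: 1 + 1 + 1 + 2 + 3 + 3 + 1 + 2 = 14

Answer: 14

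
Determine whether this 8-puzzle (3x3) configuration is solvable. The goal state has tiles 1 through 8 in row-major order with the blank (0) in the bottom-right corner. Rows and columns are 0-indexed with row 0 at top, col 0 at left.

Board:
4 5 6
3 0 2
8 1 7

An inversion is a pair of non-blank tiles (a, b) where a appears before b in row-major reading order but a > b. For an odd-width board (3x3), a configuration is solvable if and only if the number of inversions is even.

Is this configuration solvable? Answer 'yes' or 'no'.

Answer: yes

Derivation:
Inversions (pairs i<j in row-major order where tile[i] > tile[j] > 0): 14
14 is even, so the puzzle is solvable.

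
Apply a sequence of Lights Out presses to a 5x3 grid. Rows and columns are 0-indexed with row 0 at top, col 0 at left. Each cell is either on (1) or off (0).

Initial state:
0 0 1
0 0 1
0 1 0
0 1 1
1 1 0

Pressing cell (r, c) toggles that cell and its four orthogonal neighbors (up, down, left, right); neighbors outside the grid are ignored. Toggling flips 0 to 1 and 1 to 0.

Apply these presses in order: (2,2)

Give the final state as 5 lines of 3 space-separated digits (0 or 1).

Answer: 0 0 1
0 0 0
0 0 1
0 1 0
1 1 0

Derivation:
After press 1 at (2,2):
0 0 1
0 0 0
0 0 1
0 1 0
1 1 0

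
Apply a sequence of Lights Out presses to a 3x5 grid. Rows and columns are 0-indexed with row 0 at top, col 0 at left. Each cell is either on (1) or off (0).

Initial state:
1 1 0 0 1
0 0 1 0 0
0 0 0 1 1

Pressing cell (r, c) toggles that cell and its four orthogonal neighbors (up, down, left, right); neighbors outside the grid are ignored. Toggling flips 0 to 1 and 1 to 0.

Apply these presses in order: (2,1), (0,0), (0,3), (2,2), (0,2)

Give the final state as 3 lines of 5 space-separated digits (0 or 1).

After press 1 at (2,1):
1 1 0 0 1
0 1 1 0 0
1 1 1 1 1

After press 2 at (0,0):
0 0 0 0 1
1 1 1 0 0
1 1 1 1 1

After press 3 at (0,3):
0 0 1 1 0
1 1 1 1 0
1 1 1 1 1

After press 4 at (2,2):
0 0 1 1 0
1 1 0 1 0
1 0 0 0 1

After press 5 at (0,2):
0 1 0 0 0
1 1 1 1 0
1 0 0 0 1

Answer: 0 1 0 0 0
1 1 1 1 0
1 0 0 0 1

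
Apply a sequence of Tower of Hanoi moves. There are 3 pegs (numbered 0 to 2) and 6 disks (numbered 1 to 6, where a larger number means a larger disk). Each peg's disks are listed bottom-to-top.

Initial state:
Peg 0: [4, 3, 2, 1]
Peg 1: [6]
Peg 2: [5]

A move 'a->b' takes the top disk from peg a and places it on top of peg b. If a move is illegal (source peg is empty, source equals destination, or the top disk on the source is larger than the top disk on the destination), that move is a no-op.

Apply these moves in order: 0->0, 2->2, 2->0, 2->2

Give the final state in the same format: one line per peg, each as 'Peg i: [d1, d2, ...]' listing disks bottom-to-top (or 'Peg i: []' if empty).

Answer: Peg 0: [4, 3, 2, 1]
Peg 1: [6]
Peg 2: [5]

Derivation:
After move 1 (0->0):
Peg 0: [4, 3, 2, 1]
Peg 1: [6]
Peg 2: [5]

After move 2 (2->2):
Peg 0: [4, 3, 2, 1]
Peg 1: [6]
Peg 2: [5]

After move 3 (2->0):
Peg 0: [4, 3, 2, 1]
Peg 1: [6]
Peg 2: [5]

After move 4 (2->2):
Peg 0: [4, 3, 2, 1]
Peg 1: [6]
Peg 2: [5]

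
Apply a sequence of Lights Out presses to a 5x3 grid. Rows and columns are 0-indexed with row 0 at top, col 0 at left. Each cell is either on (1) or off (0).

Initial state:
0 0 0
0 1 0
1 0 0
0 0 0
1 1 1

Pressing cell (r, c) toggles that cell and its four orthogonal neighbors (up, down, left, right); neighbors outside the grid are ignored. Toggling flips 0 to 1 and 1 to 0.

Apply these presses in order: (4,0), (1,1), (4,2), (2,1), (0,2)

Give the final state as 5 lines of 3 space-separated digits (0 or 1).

After press 1 at (4,0):
0 0 0
0 1 0
1 0 0
1 0 0
0 0 1

After press 2 at (1,1):
0 1 0
1 0 1
1 1 0
1 0 0
0 0 1

After press 3 at (4,2):
0 1 0
1 0 1
1 1 0
1 0 1
0 1 0

After press 4 at (2,1):
0 1 0
1 1 1
0 0 1
1 1 1
0 1 0

After press 5 at (0,2):
0 0 1
1 1 0
0 0 1
1 1 1
0 1 0

Answer: 0 0 1
1 1 0
0 0 1
1 1 1
0 1 0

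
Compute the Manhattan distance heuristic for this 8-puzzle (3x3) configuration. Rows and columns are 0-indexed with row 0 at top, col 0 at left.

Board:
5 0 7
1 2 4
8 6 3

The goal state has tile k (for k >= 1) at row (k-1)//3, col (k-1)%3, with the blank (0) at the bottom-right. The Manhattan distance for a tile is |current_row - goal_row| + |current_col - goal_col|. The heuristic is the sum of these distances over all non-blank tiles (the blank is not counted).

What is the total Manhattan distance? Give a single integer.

Tile 5: (0,0)->(1,1) = 2
Tile 7: (0,2)->(2,0) = 4
Tile 1: (1,0)->(0,0) = 1
Tile 2: (1,1)->(0,1) = 1
Tile 4: (1,2)->(1,0) = 2
Tile 8: (2,0)->(2,1) = 1
Tile 6: (2,1)->(1,2) = 2
Tile 3: (2,2)->(0,2) = 2
Sum: 2 + 4 + 1 + 1 + 2 + 1 + 2 + 2 = 15

Answer: 15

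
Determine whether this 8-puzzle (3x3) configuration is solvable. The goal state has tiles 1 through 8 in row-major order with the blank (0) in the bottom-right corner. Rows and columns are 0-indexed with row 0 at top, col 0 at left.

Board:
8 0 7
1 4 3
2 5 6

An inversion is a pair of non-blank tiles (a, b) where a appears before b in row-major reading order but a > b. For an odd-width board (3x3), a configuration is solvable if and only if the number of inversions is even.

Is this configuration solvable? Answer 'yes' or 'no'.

Inversions (pairs i<j in row-major order where tile[i] > tile[j] > 0): 16
16 is even, so the puzzle is solvable.

Answer: yes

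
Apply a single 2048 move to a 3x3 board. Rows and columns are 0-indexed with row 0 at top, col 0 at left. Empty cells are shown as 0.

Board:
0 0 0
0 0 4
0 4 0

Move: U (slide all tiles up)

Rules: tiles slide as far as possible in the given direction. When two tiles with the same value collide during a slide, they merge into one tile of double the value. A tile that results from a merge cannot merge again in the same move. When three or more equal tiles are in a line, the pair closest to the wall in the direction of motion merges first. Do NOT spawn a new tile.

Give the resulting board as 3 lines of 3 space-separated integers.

Slide up:
col 0: [0, 0, 0] -> [0, 0, 0]
col 1: [0, 0, 4] -> [4, 0, 0]
col 2: [0, 4, 0] -> [4, 0, 0]

Answer: 0 4 4
0 0 0
0 0 0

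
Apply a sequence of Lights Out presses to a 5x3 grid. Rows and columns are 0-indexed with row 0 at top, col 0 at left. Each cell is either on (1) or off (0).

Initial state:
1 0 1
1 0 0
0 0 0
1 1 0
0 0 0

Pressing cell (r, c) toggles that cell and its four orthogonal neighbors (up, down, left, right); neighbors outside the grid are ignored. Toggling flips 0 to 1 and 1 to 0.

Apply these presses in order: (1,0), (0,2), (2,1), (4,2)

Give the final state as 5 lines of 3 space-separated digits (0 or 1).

Answer: 0 1 0
0 0 1
0 1 1
1 0 1
0 1 1

Derivation:
After press 1 at (1,0):
0 0 1
0 1 0
1 0 0
1 1 0
0 0 0

After press 2 at (0,2):
0 1 0
0 1 1
1 0 0
1 1 0
0 0 0

After press 3 at (2,1):
0 1 0
0 0 1
0 1 1
1 0 0
0 0 0

After press 4 at (4,2):
0 1 0
0 0 1
0 1 1
1 0 1
0 1 1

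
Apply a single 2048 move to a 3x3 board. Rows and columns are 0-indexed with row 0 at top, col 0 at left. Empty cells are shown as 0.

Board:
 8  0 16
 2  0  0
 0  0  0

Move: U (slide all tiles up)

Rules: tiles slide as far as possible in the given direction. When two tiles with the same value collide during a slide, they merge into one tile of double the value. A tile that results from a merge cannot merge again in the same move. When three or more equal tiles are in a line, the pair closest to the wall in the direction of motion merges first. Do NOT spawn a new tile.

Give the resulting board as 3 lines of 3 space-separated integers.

Slide up:
col 0: [8, 2, 0] -> [8, 2, 0]
col 1: [0, 0, 0] -> [0, 0, 0]
col 2: [16, 0, 0] -> [16, 0, 0]

Answer:  8  0 16
 2  0  0
 0  0  0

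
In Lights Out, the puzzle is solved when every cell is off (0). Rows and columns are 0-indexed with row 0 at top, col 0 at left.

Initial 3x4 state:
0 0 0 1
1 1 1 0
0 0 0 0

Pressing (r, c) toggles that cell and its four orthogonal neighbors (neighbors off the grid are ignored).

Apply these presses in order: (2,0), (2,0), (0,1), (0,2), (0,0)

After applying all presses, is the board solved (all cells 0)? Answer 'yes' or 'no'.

Answer: no

Derivation:
After press 1 at (2,0):
0 0 0 1
0 1 1 0
1 1 0 0

After press 2 at (2,0):
0 0 0 1
1 1 1 0
0 0 0 0

After press 3 at (0,1):
1 1 1 1
1 0 1 0
0 0 0 0

After press 4 at (0,2):
1 0 0 0
1 0 0 0
0 0 0 0

After press 5 at (0,0):
0 1 0 0
0 0 0 0
0 0 0 0

Lights still on: 1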